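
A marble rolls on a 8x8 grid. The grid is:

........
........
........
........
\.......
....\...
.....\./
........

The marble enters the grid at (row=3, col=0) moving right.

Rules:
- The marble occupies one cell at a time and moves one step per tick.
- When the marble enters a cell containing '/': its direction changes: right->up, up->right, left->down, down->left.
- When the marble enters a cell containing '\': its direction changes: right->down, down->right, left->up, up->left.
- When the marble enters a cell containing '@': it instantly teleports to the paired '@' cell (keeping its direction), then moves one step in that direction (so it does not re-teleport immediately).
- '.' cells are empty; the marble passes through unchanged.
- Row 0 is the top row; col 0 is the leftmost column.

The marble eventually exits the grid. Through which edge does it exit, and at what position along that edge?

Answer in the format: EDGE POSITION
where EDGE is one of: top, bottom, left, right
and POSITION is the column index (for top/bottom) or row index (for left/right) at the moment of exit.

Step 1: enter (3,0), '.' pass, move right to (3,1)
Step 2: enter (3,1), '.' pass, move right to (3,2)
Step 3: enter (3,2), '.' pass, move right to (3,3)
Step 4: enter (3,3), '.' pass, move right to (3,4)
Step 5: enter (3,4), '.' pass, move right to (3,5)
Step 6: enter (3,5), '.' pass, move right to (3,6)
Step 7: enter (3,6), '.' pass, move right to (3,7)
Step 8: enter (3,7), '.' pass, move right to (3,8)
Step 9: at (3,8) — EXIT via right edge, pos 3

Answer: right 3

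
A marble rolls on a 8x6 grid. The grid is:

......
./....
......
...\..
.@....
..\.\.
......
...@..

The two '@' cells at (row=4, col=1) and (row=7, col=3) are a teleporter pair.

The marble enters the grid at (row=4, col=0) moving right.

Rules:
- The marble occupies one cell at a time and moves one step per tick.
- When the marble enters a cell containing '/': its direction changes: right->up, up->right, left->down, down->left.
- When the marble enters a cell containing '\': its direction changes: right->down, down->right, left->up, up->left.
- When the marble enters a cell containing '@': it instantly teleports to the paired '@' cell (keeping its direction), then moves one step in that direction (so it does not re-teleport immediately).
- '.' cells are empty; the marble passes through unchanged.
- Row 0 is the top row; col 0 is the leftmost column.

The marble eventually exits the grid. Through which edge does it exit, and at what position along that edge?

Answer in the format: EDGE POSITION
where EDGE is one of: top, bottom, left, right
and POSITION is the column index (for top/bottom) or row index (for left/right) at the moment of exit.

Answer: right 7

Derivation:
Step 1: enter (4,0), '.' pass, move right to (4,1)
Step 2: enter (4,1), '@' teleport (4,1)->(7,3), also enter (7,3), move right to (7,4)
Step 3: enter (7,4), '.' pass, move right to (7,5)
Step 4: enter (7,5), '.' pass, move right to (7,6)
Step 5: at (7,6) — EXIT via right edge, pos 7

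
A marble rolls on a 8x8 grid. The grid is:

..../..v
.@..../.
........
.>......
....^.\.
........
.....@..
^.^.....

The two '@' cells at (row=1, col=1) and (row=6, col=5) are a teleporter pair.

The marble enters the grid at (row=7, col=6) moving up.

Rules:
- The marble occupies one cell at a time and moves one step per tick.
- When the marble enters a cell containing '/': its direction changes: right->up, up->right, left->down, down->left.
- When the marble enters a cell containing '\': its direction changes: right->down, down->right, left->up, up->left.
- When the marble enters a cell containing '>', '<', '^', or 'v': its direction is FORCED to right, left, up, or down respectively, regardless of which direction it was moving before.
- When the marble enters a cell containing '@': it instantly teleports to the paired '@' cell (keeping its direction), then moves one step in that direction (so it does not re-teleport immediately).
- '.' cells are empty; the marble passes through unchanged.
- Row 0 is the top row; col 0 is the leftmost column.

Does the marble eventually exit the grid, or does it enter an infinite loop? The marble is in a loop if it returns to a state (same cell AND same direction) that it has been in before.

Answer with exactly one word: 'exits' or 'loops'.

Step 1: enter (7,6), '.' pass, move up to (6,6)
Step 2: enter (6,6), '.' pass, move up to (5,6)
Step 3: enter (5,6), '.' pass, move up to (4,6)
Step 4: enter (4,6), '\' deflects up->left, move left to (4,5)
Step 5: enter (4,5), '.' pass, move left to (4,4)
Step 6: enter (4,4), '^' forces left->up, move up to (3,4)
Step 7: enter (3,4), '.' pass, move up to (2,4)
Step 8: enter (2,4), '.' pass, move up to (1,4)
Step 9: enter (1,4), '.' pass, move up to (0,4)
Step 10: enter (0,4), '/' deflects up->right, move right to (0,5)
Step 11: enter (0,5), '.' pass, move right to (0,6)
Step 12: enter (0,6), '.' pass, move right to (0,7)
Step 13: enter (0,7), 'v' forces right->down, move down to (1,7)
Step 14: enter (1,7), '.' pass, move down to (2,7)
Step 15: enter (2,7), '.' pass, move down to (3,7)
Step 16: enter (3,7), '.' pass, move down to (4,7)
Step 17: enter (4,7), '.' pass, move down to (5,7)
Step 18: enter (5,7), '.' pass, move down to (6,7)
Step 19: enter (6,7), '.' pass, move down to (7,7)
Step 20: enter (7,7), '.' pass, move down to (8,7)
Step 21: at (8,7) — EXIT via bottom edge, pos 7

Answer: exits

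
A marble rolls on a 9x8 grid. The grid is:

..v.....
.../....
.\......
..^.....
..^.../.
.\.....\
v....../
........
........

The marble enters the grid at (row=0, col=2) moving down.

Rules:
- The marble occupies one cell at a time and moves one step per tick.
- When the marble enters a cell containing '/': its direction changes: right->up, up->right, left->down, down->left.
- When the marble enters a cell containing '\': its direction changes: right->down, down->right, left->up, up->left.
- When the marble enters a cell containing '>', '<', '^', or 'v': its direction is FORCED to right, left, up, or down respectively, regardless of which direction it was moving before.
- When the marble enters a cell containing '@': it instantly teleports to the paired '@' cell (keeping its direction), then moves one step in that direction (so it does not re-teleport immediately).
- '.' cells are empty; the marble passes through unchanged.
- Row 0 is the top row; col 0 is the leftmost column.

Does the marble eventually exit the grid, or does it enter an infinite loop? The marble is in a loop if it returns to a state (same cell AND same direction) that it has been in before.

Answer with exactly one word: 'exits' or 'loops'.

Step 1: enter (0,2), 'v' forces down->down, move down to (1,2)
Step 2: enter (1,2), '.' pass, move down to (2,2)
Step 3: enter (2,2), '.' pass, move down to (3,2)
Step 4: enter (3,2), '^' forces down->up, move up to (2,2)
Step 5: enter (2,2), '.' pass, move up to (1,2)
Step 6: enter (1,2), '.' pass, move up to (0,2)
Step 7: enter (0,2), 'v' forces up->down, move down to (1,2)
Step 8: at (1,2) dir=down — LOOP DETECTED (seen before)

Answer: loops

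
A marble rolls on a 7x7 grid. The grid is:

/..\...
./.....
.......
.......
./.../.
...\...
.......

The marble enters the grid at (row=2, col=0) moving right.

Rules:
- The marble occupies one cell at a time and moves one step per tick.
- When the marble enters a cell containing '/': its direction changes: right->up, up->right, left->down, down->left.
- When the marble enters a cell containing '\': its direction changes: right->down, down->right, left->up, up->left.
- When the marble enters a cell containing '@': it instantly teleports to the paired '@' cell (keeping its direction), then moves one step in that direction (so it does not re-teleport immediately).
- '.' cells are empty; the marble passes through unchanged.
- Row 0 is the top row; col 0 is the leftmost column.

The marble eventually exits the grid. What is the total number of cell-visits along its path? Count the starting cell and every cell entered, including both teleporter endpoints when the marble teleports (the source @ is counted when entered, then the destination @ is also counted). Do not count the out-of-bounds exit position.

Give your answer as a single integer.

Step 1: enter (2,0), '.' pass, move right to (2,1)
Step 2: enter (2,1), '.' pass, move right to (2,2)
Step 3: enter (2,2), '.' pass, move right to (2,3)
Step 4: enter (2,3), '.' pass, move right to (2,4)
Step 5: enter (2,4), '.' pass, move right to (2,5)
Step 6: enter (2,5), '.' pass, move right to (2,6)
Step 7: enter (2,6), '.' pass, move right to (2,7)
Step 8: at (2,7) — EXIT via right edge, pos 2
Path length (cell visits): 7

Answer: 7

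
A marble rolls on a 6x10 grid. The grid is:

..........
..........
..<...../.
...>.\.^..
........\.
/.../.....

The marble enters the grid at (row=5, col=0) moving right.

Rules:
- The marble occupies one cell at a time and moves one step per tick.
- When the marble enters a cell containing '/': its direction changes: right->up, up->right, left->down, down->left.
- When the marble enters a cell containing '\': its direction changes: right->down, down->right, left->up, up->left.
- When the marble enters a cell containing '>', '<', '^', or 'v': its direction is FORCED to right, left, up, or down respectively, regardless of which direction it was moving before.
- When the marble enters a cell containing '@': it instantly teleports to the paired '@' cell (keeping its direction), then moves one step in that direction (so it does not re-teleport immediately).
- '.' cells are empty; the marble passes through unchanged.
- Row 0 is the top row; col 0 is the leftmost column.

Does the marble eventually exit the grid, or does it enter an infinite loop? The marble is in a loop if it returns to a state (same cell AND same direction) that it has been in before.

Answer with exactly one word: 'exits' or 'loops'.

Answer: exits

Derivation:
Step 1: enter (5,0), '/' deflects right->up, move up to (4,0)
Step 2: enter (4,0), '.' pass, move up to (3,0)
Step 3: enter (3,0), '.' pass, move up to (2,0)
Step 4: enter (2,0), '.' pass, move up to (1,0)
Step 5: enter (1,0), '.' pass, move up to (0,0)
Step 6: enter (0,0), '.' pass, move up to (-1,0)
Step 7: at (-1,0) — EXIT via top edge, pos 0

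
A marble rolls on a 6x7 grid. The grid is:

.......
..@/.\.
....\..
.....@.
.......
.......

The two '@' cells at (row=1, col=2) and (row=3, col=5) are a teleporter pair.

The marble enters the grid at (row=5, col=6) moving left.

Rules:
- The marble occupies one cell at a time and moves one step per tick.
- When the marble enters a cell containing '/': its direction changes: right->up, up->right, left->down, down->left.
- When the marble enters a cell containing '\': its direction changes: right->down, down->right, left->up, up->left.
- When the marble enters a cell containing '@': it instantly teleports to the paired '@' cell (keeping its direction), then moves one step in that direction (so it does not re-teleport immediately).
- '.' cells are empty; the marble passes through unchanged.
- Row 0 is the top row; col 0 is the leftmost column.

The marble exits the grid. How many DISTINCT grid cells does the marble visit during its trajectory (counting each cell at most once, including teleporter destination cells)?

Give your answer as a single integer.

Answer: 7

Derivation:
Step 1: enter (5,6), '.' pass, move left to (5,5)
Step 2: enter (5,5), '.' pass, move left to (5,4)
Step 3: enter (5,4), '.' pass, move left to (5,3)
Step 4: enter (5,3), '.' pass, move left to (5,2)
Step 5: enter (5,2), '.' pass, move left to (5,1)
Step 6: enter (5,1), '.' pass, move left to (5,0)
Step 7: enter (5,0), '.' pass, move left to (5,-1)
Step 8: at (5,-1) — EXIT via left edge, pos 5
Distinct cells visited: 7 (path length 7)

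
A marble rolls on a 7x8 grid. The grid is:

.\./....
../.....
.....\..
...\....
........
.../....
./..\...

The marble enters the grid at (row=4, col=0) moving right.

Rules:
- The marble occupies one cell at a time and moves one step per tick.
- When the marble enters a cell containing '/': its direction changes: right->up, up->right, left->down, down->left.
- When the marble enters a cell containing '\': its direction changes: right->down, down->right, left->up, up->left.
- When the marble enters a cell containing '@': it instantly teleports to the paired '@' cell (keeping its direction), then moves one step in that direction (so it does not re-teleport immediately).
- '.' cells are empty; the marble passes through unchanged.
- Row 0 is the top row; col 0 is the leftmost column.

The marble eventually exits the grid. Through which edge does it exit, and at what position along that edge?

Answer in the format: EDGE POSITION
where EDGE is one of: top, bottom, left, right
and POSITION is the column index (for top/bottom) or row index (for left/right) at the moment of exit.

Step 1: enter (4,0), '.' pass, move right to (4,1)
Step 2: enter (4,1), '.' pass, move right to (4,2)
Step 3: enter (4,2), '.' pass, move right to (4,3)
Step 4: enter (4,3), '.' pass, move right to (4,4)
Step 5: enter (4,4), '.' pass, move right to (4,5)
Step 6: enter (4,5), '.' pass, move right to (4,6)
Step 7: enter (4,6), '.' pass, move right to (4,7)
Step 8: enter (4,7), '.' pass, move right to (4,8)
Step 9: at (4,8) — EXIT via right edge, pos 4

Answer: right 4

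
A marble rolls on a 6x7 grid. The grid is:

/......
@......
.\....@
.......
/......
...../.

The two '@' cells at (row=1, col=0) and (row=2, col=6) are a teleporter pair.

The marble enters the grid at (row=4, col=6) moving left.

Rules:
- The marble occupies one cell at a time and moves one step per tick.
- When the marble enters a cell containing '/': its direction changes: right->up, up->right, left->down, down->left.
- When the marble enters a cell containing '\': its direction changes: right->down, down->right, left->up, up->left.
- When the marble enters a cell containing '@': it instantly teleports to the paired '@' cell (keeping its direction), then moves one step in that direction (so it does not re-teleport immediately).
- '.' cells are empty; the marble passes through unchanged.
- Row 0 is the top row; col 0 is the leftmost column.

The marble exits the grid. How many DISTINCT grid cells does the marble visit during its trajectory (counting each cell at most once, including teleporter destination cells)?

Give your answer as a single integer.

Step 1: enter (4,6), '.' pass, move left to (4,5)
Step 2: enter (4,5), '.' pass, move left to (4,4)
Step 3: enter (4,4), '.' pass, move left to (4,3)
Step 4: enter (4,3), '.' pass, move left to (4,2)
Step 5: enter (4,2), '.' pass, move left to (4,1)
Step 6: enter (4,1), '.' pass, move left to (4,0)
Step 7: enter (4,0), '/' deflects left->down, move down to (5,0)
Step 8: enter (5,0), '.' pass, move down to (6,0)
Step 9: at (6,0) — EXIT via bottom edge, pos 0
Distinct cells visited: 8 (path length 8)

Answer: 8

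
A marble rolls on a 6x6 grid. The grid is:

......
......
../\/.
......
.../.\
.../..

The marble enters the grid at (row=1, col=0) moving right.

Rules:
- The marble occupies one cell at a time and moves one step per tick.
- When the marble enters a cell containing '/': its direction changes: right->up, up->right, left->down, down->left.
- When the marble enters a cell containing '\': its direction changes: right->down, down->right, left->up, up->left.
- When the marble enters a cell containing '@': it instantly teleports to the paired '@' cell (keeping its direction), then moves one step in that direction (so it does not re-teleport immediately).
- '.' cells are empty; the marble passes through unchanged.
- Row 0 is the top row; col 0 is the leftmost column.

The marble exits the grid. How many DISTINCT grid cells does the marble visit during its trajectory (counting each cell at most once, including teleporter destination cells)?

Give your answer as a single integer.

Step 1: enter (1,0), '.' pass, move right to (1,1)
Step 2: enter (1,1), '.' pass, move right to (1,2)
Step 3: enter (1,2), '.' pass, move right to (1,3)
Step 4: enter (1,3), '.' pass, move right to (1,4)
Step 5: enter (1,4), '.' pass, move right to (1,5)
Step 6: enter (1,5), '.' pass, move right to (1,6)
Step 7: at (1,6) — EXIT via right edge, pos 1
Distinct cells visited: 6 (path length 6)

Answer: 6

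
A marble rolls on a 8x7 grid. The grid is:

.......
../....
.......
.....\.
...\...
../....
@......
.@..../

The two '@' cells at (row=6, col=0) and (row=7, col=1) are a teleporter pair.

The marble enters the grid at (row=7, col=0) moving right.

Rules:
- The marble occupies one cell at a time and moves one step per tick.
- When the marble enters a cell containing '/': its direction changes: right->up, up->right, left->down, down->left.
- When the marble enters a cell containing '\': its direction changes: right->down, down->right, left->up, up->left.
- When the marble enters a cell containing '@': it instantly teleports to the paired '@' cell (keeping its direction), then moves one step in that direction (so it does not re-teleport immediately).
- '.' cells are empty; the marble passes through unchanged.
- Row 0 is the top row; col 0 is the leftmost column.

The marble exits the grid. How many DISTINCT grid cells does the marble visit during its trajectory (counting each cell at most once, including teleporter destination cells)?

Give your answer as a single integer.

Step 1: enter (7,0), '.' pass, move right to (7,1)
Step 2: enter (7,1), '@' teleport (7,1)->(6,0), also enter (6,0), move right to (6,1)
Step 3: enter (6,1), '.' pass, move right to (6,2)
Step 4: enter (6,2), '.' pass, move right to (6,3)
Step 5: enter (6,3), '.' pass, move right to (6,4)
Step 6: enter (6,4), '.' pass, move right to (6,5)
Step 7: enter (6,5), '.' pass, move right to (6,6)
Step 8: enter (6,6), '.' pass, move right to (6,7)
Step 9: at (6,7) — EXIT via right edge, pos 6
Distinct cells visited: 9 (path length 9)

Answer: 9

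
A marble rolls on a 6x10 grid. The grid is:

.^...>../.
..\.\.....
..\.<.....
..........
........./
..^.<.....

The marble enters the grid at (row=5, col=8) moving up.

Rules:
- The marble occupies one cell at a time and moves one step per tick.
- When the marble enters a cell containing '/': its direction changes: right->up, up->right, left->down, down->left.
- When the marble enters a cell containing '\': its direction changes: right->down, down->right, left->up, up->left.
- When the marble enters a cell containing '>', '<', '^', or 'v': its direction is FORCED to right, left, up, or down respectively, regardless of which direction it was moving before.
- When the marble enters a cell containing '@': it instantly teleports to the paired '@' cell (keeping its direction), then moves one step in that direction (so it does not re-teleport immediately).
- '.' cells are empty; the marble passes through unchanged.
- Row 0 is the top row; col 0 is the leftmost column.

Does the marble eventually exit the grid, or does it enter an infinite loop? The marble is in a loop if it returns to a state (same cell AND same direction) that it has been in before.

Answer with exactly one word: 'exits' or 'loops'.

Step 1: enter (5,8), '.' pass, move up to (4,8)
Step 2: enter (4,8), '.' pass, move up to (3,8)
Step 3: enter (3,8), '.' pass, move up to (2,8)
Step 4: enter (2,8), '.' pass, move up to (1,8)
Step 5: enter (1,8), '.' pass, move up to (0,8)
Step 6: enter (0,8), '/' deflects up->right, move right to (0,9)
Step 7: enter (0,9), '.' pass, move right to (0,10)
Step 8: at (0,10) — EXIT via right edge, pos 0

Answer: exits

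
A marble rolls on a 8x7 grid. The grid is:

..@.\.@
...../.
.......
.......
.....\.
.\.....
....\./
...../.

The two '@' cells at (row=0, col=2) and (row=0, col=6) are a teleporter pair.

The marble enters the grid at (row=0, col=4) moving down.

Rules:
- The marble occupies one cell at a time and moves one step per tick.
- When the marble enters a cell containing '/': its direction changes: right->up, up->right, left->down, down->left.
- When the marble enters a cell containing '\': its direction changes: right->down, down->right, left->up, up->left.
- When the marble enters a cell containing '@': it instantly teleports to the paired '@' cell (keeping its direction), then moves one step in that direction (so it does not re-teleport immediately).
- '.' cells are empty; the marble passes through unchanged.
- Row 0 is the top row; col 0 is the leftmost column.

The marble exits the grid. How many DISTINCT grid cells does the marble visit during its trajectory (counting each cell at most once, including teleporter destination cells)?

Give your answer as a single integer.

Answer: 18

Derivation:
Step 1: enter (0,4), '\' deflects down->right, move right to (0,5)
Step 2: enter (0,5), '.' pass, move right to (0,6)
Step 3: enter (0,6), '@' teleport (0,6)->(0,2), also enter (0,2), move right to (0,3)
Step 4: enter (0,3), '.' pass, move right to (0,4)
Step 5: enter (0,4), '\' deflects right->down, move down to (1,4)
Step 6: enter (1,4), '.' pass, move down to (2,4)
Step 7: enter (2,4), '.' pass, move down to (3,4)
Step 8: enter (3,4), '.' pass, move down to (4,4)
Step 9: enter (4,4), '.' pass, move down to (5,4)
Step 10: enter (5,4), '.' pass, move down to (6,4)
Step 11: enter (6,4), '\' deflects down->right, move right to (6,5)
Step 12: enter (6,5), '.' pass, move right to (6,6)
Step 13: enter (6,6), '/' deflects right->up, move up to (5,6)
Step 14: enter (5,6), '.' pass, move up to (4,6)
Step 15: enter (4,6), '.' pass, move up to (3,6)
Step 16: enter (3,6), '.' pass, move up to (2,6)
Step 17: enter (2,6), '.' pass, move up to (1,6)
Step 18: enter (1,6), '.' pass, move up to (0,6)
Step 19: enter (0,6), '@' teleport (0,6)->(0,2), also enter (0,2), move up to (-1,2)
Step 20: at (-1,2) — EXIT via top edge, pos 2
Distinct cells visited: 18 (path length 21)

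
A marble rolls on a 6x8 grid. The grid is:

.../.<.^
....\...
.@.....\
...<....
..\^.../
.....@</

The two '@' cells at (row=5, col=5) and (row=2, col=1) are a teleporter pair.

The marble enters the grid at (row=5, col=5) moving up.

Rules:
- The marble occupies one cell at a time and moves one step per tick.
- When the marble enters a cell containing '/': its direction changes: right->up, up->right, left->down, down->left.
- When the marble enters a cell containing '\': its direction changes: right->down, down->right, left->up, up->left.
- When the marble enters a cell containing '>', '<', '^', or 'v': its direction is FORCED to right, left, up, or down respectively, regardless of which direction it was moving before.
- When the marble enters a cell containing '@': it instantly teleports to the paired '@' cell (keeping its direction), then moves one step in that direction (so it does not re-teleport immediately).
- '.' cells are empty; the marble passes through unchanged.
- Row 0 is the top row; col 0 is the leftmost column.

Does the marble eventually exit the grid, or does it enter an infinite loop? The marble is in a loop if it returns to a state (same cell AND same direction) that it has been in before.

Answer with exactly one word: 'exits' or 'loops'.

Step 1: enter (5,5), '@' teleport (5,5)->(2,1), also enter (2,1), move up to (1,1)
Step 2: enter (1,1), '.' pass, move up to (0,1)
Step 3: enter (0,1), '.' pass, move up to (-1,1)
Step 4: at (-1,1) — EXIT via top edge, pos 1

Answer: exits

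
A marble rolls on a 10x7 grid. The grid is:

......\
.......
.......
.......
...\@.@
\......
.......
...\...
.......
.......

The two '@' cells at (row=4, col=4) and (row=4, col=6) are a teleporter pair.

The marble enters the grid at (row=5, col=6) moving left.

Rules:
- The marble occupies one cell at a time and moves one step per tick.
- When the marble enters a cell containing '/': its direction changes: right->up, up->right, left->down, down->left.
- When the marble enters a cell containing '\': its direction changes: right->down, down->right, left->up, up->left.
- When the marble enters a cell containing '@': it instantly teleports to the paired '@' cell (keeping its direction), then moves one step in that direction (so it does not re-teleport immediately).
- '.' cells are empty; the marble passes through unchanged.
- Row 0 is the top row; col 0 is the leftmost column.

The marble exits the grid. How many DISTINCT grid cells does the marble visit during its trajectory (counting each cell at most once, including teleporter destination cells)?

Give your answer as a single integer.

Step 1: enter (5,6), '.' pass, move left to (5,5)
Step 2: enter (5,5), '.' pass, move left to (5,4)
Step 3: enter (5,4), '.' pass, move left to (5,3)
Step 4: enter (5,3), '.' pass, move left to (5,2)
Step 5: enter (5,2), '.' pass, move left to (5,1)
Step 6: enter (5,1), '.' pass, move left to (5,0)
Step 7: enter (5,0), '\' deflects left->up, move up to (4,0)
Step 8: enter (4,0), '.' pass, move up to (3,0)
Step 9: enter (3,0), '.' pass, move up to (2,0)
Step 10: enter (2,0), '.' pass, move up to (1,0)
Step 11: enter (1,0), '.' pass, move up to (0,0)
Step 12: enter (0,0), '.' pass, move up to (-1,0)
Step 13: at (-1,0) — EXIT via top edge, pos 0
Distinct cells visited: 12 (path length 12)

Answer: 12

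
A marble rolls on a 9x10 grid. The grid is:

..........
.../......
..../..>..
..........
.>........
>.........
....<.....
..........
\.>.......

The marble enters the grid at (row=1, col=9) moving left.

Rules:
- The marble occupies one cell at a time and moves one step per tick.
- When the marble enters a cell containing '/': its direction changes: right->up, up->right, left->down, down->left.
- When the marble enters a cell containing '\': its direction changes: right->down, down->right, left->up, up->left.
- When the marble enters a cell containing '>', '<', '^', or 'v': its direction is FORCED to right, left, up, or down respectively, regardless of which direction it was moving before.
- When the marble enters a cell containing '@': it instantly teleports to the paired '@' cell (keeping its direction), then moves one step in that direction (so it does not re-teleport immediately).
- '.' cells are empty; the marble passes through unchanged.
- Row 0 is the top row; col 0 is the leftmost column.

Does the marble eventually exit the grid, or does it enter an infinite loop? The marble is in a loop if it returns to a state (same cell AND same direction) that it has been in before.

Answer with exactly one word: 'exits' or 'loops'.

Step 1: enter (1,9), '.' pass, move left to (1,8)
Step 2: enter (1,8), '.' pass, move left to (1,7)
Step 3: enter (1,7), '.' pass, move left to (1,6)
Step 4: enter (1,6), '.' pass, move left to (1,5)
Step 5: enter (1,5), '.' pass, move left to (1,4)
Step 6: enter (1,4), '.' pass, move left to (1,3)
Step 7: enter (1,3), '/' deflects left->down, move down to (2,3)
Step 8: enter (2,3), '.' pass, move down to (3,3)
Step 9: enter (3,3), '.' pass, move down to (4,3)
Step 10: enter (4,3), '.' pass, move down to (5,3)
Step 11: enter (5,3), '.' pass, move down to (6,3)
Step 12: enter (6,3), '.' pass, move down to (7,3)
Step 13: enter (7,3), '.' pass, move down to (8,3)
Step 14: enter (8,3), '.' pass, move down to (9,3)
Step 15: at (9,3) — EXIT via bottom edge, pos 3

Answer: exits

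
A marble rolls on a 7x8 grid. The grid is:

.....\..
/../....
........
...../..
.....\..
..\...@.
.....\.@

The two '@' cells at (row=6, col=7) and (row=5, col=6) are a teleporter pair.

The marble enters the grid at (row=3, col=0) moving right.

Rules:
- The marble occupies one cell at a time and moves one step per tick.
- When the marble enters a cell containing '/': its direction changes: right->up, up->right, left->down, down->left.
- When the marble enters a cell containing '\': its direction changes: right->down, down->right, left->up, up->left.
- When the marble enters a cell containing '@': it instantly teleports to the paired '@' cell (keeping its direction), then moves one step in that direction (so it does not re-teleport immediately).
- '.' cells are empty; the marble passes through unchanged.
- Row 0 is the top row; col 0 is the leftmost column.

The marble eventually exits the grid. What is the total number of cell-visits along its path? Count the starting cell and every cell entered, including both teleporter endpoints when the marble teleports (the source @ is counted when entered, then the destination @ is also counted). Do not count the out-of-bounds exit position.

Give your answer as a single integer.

Step 1: enter (3,0), '.' pass, move right to (3,1)
Step 2: enter (3,1), '.' pass, move right to (3,2)
Step 3: enter (3,2), '.' pass, move right to (3,3)
Step 4: enter (3,3), '.' pass, move right to (3,4)
Step 5: enter (3,4), '.' pass, move right to (3,5)
Step 6: enter (3,5), '/' deflects right->up, move up to (2,5)
Step 7: enter (2,5), '.' pass, move up to (1,5)
Step 8: enter (1,5), '.' pass, move up to (0,5)
Step 9: enter (0,5), '\' deflects up->left, move left to (0,4)
Step 10: enter (0,4), '.' pass, move left to (0,3)
Step 11: enter (0,3), '.' pass, move left to (0,2)
Step 12: enter (0,2), '.' pass, move left to (0,1)
Step 13: enter (0,1), '.' pass, move left to (0,0)
Step 14: enter (0,0), '.' pass, move left to (0,-1)
Step 15: at (0,-1) — EXIT via left edge, pos 0
Path length (cell visits): 14

Answer: 14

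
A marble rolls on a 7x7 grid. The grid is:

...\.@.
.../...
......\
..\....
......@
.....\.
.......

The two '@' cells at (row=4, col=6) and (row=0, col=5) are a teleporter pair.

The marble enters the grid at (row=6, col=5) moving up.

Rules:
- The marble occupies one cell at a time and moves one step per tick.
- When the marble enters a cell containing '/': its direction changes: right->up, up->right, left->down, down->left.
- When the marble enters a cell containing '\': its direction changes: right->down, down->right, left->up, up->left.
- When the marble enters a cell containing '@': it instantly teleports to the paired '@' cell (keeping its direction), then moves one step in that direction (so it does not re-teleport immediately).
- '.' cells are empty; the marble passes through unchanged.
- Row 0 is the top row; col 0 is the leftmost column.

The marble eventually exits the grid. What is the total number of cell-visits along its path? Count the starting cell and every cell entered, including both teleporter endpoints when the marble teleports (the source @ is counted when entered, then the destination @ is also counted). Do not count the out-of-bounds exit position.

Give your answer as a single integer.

Step 1: enter (6,5), '.' pass, move up to (5,5)
Step 2: enter (5,5), '\' deflects up->left, move left to (5,4)
Step 3: enter (5,4), '.' pass, move left to (5,3)
Step 4: enter (5,3), '.' pass, move left to (5,2)
Step 5: enter (5,2), '.' pass, move left to (5,1)
Step 6: enter (5,1), '.' pass, move left to (5,0)
Step 7: enter (5,0), '.' pass, move left to (5,-1)
Step 8: at (5,-1) — EXIT via left edge, pos 5
Path length (cell visits): 7

Answer: 7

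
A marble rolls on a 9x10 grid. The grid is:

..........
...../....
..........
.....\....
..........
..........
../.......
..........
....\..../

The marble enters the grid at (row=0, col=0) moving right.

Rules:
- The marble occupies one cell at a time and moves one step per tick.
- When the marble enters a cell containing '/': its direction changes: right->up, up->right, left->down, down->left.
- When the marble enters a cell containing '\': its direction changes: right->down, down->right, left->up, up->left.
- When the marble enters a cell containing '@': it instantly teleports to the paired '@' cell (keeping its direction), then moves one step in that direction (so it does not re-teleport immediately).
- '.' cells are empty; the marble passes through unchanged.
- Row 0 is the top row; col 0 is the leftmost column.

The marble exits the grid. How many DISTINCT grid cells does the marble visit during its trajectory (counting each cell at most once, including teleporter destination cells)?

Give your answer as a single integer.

Step 1: enter (0,0), '.' pass, move right to (0,1)
Step 2: enter (0,1), '.' pass, move right to (0,2)
Step 3: enter (0,2), '.' pass, move right to (0,3)
Step 4: enter (0,3), '.' pass, move right to (0,4)
Step 5: enter (0,4), '.' pass, move right to (0,5)
Step 6: enter (0,5), '.' pass, move right to (0,6)
Step 7: enter (0,6), '.' pass, move right to (0,7)
Step 8: enter (0,7), '.' pass, move right to (0,8)
Step 9: enter (0,8), '.' pass, move right to (0,9)
Step 10: enter (0,9), '.' pass, move right to (0,10)
Step 11: at (0,10) — EXIT via right edge, pos 0
Distinct cells visited: 10 (path length 10)

Answer: 10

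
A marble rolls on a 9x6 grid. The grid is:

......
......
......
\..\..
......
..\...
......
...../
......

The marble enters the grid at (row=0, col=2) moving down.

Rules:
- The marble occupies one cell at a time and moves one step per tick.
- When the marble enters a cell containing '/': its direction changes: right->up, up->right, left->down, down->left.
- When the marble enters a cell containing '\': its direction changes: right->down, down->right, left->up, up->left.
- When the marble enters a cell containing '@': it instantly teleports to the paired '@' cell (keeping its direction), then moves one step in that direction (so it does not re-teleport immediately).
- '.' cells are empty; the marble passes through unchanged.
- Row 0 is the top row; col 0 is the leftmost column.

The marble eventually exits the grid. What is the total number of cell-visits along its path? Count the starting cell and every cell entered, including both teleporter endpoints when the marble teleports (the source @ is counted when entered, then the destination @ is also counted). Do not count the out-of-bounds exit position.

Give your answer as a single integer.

Step 1: enter (0,2), '.' pass, move down to (1,2)
Step 2: enter (1,2), '.' pass, move down to (2,2)
Step 3: enter (2,2), '.' pass, move down to (3,2)
Step 4: enter (3,2), '.' pass, move down to (4,2)
Step 5: enter (4,2), '.' pass, move down to (5,2)
Step 6: enter (5,2), '\' deflects down->right, move right to (5,3)
Step 7: enter (5,3), '.' pass, move right to (5,4)
Step 8: enter (5,4), '.' pass, move right to (5,5)
Step 9: enter (5,5), '.' pass, move right to (5,6)
Step 10: at (5,6) — EXIT via right edge, pos 5
Path length (cell visits): 9

Answer: 9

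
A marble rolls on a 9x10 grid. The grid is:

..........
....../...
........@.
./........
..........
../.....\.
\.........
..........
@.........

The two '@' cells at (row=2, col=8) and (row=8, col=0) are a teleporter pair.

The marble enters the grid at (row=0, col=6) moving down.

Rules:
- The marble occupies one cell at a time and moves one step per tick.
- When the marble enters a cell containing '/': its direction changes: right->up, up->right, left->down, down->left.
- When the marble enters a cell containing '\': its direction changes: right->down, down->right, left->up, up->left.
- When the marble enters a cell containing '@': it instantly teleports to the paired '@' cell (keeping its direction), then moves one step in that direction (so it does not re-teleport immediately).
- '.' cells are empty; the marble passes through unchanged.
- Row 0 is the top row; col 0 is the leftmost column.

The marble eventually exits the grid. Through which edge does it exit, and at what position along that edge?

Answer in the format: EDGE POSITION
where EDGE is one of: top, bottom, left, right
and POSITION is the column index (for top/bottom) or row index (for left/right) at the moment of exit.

Step 1: enter (0,6), '.' pass, move down to (1,6)
Step 2: enter (1,6), '/' deflects down->left, move left to (1,5)
Step 3: enter (1,5), '.' pass, move left to (1,4)
Step 4: enter (1,4), '.' pass, move left to (1,3)
Step 5: enter (1,3), '.' pass, move left to (1,2)
Step 6: enter (1,2), '.' pass, move left to (1,1)
Step 7: enter (1,1), '.' pass, move left to (1,0)
Step 8: enter (1,0), '.' pass, move left to (1,-1)
Step 9: at (1,-1) — EXIT via left edge, pos 1

Answer: left 1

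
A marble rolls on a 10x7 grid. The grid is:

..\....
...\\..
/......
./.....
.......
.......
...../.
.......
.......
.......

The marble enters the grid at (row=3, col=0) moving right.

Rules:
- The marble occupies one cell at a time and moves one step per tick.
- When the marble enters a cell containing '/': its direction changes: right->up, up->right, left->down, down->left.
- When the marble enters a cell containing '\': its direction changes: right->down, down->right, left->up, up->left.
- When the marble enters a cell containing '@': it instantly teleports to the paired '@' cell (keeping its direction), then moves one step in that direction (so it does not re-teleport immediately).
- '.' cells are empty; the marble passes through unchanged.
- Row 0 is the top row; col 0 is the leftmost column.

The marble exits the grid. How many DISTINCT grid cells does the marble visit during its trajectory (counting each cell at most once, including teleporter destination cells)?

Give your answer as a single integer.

Answer: 5

Derivation:
Step 1: enter (3,0), '.' pass, move right to (3,1)
Step 2: enter (3,1), '/' deflects right->up, move up to (2,1)
Step 3: enter (2,1), '.' pass, move up to (1,1)
Step 4: enter (1,1), '.' pass, move up to (0,1)
Step 5: enter (0,1), '.' pass, move up to (-1,1)
Step 6: at (-1,1) — EXIT via top edge, pos 1
Distinct cells visited: 5 (path length 5)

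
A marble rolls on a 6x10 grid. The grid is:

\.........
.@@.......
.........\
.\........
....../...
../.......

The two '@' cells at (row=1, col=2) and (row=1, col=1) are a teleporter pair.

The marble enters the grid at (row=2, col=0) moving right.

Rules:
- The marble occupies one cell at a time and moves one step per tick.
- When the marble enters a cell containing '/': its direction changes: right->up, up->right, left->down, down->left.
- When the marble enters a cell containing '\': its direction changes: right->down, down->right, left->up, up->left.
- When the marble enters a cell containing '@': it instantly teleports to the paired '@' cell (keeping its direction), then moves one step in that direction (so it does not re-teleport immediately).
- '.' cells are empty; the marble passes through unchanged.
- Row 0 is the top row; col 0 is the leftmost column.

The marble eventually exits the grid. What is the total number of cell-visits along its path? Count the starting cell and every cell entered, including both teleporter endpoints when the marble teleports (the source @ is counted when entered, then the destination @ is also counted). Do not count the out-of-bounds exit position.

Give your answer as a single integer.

Answer: 13

Derivation:
Step 1: enter (2,0), '.' pass, move right to (2,1)
Step 2: enter (2,1), '.' pass, move right to (2,2)
Step 3: enter (2,2), '.' pass, move right to (2,3)
Step 4: enter (2,3), '.' pass, move right to (2,4)
Step 5: enter (2,4), '.' pass, move right to (2,5)
Step 6: enter (2,5), '.' pass, move right to (2,6)
Step 7: enter (2,6), '.' pass, move right to (2,7)
Step 8: enter (2,7), '.' pass, move right to (2,8)
Step 9: enter (2,8), '.' pass, move right to (2,9)
Step 10: enter (2,9), '\' deflects right->down, move down to (3,9)
Step 11: enter (3,9), '.' pass, move down to (4,9)
Step 12: enter (4,9), '.' pass, move down to (5,9)
Step 13: enter (5,9), '.' pass, move down to (6,9)
Step 14: at (6,9) — EXIT via bottom edge, pos 9
Path length (cell visits): 13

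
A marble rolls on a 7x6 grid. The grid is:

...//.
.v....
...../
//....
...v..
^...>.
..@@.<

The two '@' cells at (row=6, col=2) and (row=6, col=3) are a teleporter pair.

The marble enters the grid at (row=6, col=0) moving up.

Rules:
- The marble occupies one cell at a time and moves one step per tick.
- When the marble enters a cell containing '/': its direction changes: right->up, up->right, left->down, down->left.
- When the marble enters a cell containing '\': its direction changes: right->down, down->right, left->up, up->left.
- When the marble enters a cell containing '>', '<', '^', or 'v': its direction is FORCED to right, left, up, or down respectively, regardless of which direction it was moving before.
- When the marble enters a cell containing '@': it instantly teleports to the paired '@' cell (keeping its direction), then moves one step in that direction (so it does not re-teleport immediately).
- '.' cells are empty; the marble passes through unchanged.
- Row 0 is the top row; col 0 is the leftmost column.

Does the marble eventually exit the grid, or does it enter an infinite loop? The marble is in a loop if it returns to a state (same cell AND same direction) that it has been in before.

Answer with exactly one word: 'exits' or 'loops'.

Answer: loops

Derivation:
Step 1: enter (6,0), '.' pass, move up to (5,0)
Step 2: enter (5,0), '^' forces up->up, move up to (4,0)
Step 3: enter (4,0), '.' pass, move up to (3,0)
Step 4: enter (3,0), '/' deflects up->right, move right to (3,1)
Step 5: enter (3,1), '/' deflects right->up, move up to (2,1)
Step 6: enter (2,1), '.' pass, move up to (1,1)
Step 7: enter (1,1), 'v' forces up->down, move down to (2,1)
Step 8: enter (2,1), '.' pass, move down to (3,1)
Step 9: enter (3,1), '/' deflects down->left, move left to (3,0)
Step 10: enter (3,0), '/' deflects left->down, move down to (4,0)
Step 11: enter (4,0), '.' pass, move down to (5,0)
Step 12: enter (5,0), '^' forces down->up, move up to (4,0)
Step 13: at (4,0) dir=up — LOOP DETECTED (seen before)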